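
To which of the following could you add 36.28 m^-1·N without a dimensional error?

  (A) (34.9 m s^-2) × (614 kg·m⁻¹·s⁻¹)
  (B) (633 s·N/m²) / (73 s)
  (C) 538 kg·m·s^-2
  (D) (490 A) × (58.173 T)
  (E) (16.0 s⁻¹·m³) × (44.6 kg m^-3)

(D)

Reference: N·m⁻¹ = kg·m·s⁻²·m⁻¹ = kg·s⁻².
Each option:
  (A) [m·s⁻²] · [kg·m⁻¹·s⁻¹] = kg·s⁻³
  (B) [kg·m⁻¹·s⁻¹] / [s] = kg·m⁻¹·s⁻²
  (C) kg·m·s⁻²
  (D) [A] · [kg·s⁻²·A⁻¹] = kg·s⁻²  ← same
  (E) [m³·s⁻¹] · [kg·m⁻³] = kg·s⁻¹
Only (D) matches kg·s⁻².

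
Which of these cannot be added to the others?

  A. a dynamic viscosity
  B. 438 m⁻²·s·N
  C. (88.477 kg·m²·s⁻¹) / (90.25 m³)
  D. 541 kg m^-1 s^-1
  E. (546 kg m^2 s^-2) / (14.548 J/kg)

Dimensions:
  A. [dynamic viscosity] = kg·m⁻¹·s⁻¹
  B. N·s·m⁻² = kg·m·s⁻²·s·m⁻² = kg·m⁻¹·s⁻¹
  C. [kg·m²·s⁻¹] / [m³] = kg·m⁻¹·s⁻¹
  D. kg·m⁻¹·s⁻¹
  E. [kg·m²·s⁻²] / [m²·s⁻²] = kg
All reduce to kg·m⁻¹·s⁻¹ except E., which is kg.

E.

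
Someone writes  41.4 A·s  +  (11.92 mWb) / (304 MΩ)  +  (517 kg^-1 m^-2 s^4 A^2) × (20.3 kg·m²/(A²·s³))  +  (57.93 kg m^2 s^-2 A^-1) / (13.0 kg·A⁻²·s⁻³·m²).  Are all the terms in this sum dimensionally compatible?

No

Reduce each to base SI dimensions:
  41.4 A·s:  A·s = s·A
  (11.92 mWb) / (304 MΩ):  [kg·m²·s⁻²·A⁻¹] / [kg·m²·s⁻³·A⁻²] = s·A
  (517 kg^-1 m^-2 s^4 A^2) × (20.3 kg·m²/(A²·s³)):  [kg⁻¹·m⁻²·s⁴·A²] · [kg·m²·s⁻³·A⁻²] = s
  (57.93 kg m^2 s^-2 A^-1) / (13.0 kg·A⁻²·s⁻³·m²):  [kg·m²·s⁻²·A⁻¹] / [kg·m²·s⁻³·A⁻²] = s·A
The terms do not share a single dimension (s vs s·A).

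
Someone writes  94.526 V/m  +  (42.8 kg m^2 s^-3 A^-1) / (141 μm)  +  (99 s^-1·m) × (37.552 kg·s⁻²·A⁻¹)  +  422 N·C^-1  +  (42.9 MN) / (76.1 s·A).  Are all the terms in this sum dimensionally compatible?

Work out the base dimensions of each:
  94.526 V/m:  V·m⁻¹ = J·C⁻¹·m⁻¹ = kg·m·s⁻³·A⁻¹
  (42.8 kg m^2 s^-3 A^-1) / (141 μm):  [kg·m²·s⁻³·A⁻¹] / [m] = kg·m·s⁻³·A⁻¹
  (99 s^-1·m) × (37.552 kg·s⁻²·A⁻¹):  [m·s⁻¹] · [kg·s⁻²·A⁻¹] = kg·m·s⁻³·A⁻¹
  422 N·C^-1:  N·C⁻¹ = kg·m·s⁻²·(s·A)⁻¹ = kg·m·s⁻³·A⁻¹
  (42.9 MN) / (76.1 s·A):  [kg·m·s⁻²] / [s·A] = kg·m·s⁻³·A⁻¹
Every term reduces to kg·m·s⁻³·A⁻¹.

Yes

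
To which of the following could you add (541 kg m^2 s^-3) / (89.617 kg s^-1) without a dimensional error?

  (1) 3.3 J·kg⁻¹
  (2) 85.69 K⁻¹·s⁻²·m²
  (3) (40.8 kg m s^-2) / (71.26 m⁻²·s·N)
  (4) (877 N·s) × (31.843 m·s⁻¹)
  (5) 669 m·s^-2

Reference: [kg·m²·s⁻³] / [kg·s⁻¹] = m²·s⁻².
Each option:
  (1) J·kg⁻¹ = N·m·kg⁻¹ = m²·s⁻²  ← same
  (2) m²·s⁻²·K⁻¹
  (3) [kg·m·s⁻²] / [kg·m⁻¹·s⁻¹] = m²·s⁻¹
  (4) [kg·m·s⁻¹] · [m·s⁻¹] = kg·m²·s⁻²
  (5) m·s⁻²
Only (1) matches m²·s⁻².

(1)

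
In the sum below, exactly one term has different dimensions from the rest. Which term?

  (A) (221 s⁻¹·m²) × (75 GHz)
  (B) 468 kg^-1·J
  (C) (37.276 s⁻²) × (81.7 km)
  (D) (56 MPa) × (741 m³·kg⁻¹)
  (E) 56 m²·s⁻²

Work out the base dimensions of each:
  (A) [m²·s⁻¹] · [s⁻¹] = m²·s⁻²
  (B) J·kg⁻¹ = N·m·kg⁻¹ = m²·s⁻²
  (C) [s⁻²] · [m] = m·s⁻²
  (D) [kg·m⁻¹·s⁻²] · [kg⁻¹·m³] = m²·s⁻²
  (E) m²·s⁻²
All reduce to m²·s⁻² except (C), which is m·s⁻².

(C)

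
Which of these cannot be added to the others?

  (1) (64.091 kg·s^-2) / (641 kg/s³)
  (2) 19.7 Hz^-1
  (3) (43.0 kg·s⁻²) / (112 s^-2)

In SI base units:
  (1) [kg·s⁻²] / [kg·s⁻³] = s
  (2) Hz⁻¹ = (s⁻¹)⁻¹ = s
  (3) [kg·s⁻²] / [s⁻²] = kg
All reduce to s except (3), which is kg.

(3)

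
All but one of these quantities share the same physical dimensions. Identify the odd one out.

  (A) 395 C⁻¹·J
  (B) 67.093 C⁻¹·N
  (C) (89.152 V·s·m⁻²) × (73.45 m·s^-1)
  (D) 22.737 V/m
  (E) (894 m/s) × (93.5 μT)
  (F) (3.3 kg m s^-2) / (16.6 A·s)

Work out the base dimensions of each:
  (A) J·C⁻¹ = N·m·(s·A)⁻¹ = kg·m²·s⁻³·A⁻¹
  (B) N·C⁻¹ = kg·m·s⁻²·(s·A)⁻¹ = kg·m·s⁻³·A⁻¹
  (C) [kg·s⁻²·A⁻¹] · [m·s⁻¹] = kg·m·s⁻³·A⁻¹
  (D) V·m⁻¹ = J·C⁻¹·m⁻¹ = kg·m·s⁻³·A⁻¹
  (E) [m·s⁻¹] · [kg·s⁻²·A⁻¹] = kg·m·s⁻³·A⁻¹
  (F) [kg·m·s⁻²] / [s·A] = kg·m·s⁻³·A⁻¹
All reduce to kg·m·s⁻³·A⁻¹ except (A), which is kg·m²·s⁻³·A⁻¹.

(A)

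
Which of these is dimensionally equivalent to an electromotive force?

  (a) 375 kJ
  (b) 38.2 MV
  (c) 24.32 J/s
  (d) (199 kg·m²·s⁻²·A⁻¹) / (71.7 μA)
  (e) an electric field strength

Reference: [electromotive force] = kg·m²·s⁻³·A⁻¹.
Each option:
  (a) J = N·m = kg·m²·s⁻²
  (b) V = J·C⁻¹ = kg·m²·s⁻³·A⁻¹  ← same
  (c) J·s⁻¹ = N·m·s⁻¹ = kg·m²·s⁻³
  (d) [kg·m²·s⁻²·A⁻¹] / [A] = kg·m²·s⁻²·A⁻²
  (e) [electric field strength] = kg·m·s⁻³·A⁻¹
Only (b) matches kg·m²·s⁻³·A⁻¹.

(b)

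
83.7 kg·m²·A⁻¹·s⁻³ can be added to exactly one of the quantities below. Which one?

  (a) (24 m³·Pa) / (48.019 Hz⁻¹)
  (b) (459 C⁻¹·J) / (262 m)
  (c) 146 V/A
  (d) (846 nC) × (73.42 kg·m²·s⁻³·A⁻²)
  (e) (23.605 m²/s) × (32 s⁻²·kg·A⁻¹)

(e)

Reference: kg·m²·s⁻³·A⁻¹.
Each option:
  (a) [kg·m²·s⁻²] / [s] = kg·m²·s⁻³
  (b) [kg·m²·s⁻³·A⁻¹] / [m] = kg·m·s⁻³·A⁻¹
  (c) V·A⁻¹ = J·C⁻¹·A⁻¹ = kg·m²·s⁻³·A⁻²
  (d) [s·A] · [kg·m²·s⁻³·A⁻²] = kg·m²·s⁻²·A⁻¹
  (e) [m²·s⁻¹] · [kg·s⁻²·A⁻¹] = kg·m²·s⁻³·A⁻¹  ← same
Only (e) matches kg·m²·s⁻³·A⁻¹.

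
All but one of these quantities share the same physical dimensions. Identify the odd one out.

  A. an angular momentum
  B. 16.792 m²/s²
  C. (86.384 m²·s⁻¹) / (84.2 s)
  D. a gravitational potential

A.

Reduce each to base SI dimensions:
  A. [angular momentum] = kg·m²·s⁻¹
  B. m²·s⁻²
  C. [m²·s⁻¹] / [s] = m²·s⁻²
  D. [gravitational potential] = m²·s⁻²
All reduce to m²·s⁻² except A., which is kg·m²·s⁻¹.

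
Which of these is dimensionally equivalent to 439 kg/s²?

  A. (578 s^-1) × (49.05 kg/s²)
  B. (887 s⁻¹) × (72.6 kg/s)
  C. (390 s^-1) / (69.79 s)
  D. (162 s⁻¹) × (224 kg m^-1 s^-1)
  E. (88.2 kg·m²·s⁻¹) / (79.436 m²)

Reference: kg·s⁻².
Each option:
  A. [s⁻¹] · [kg·s⁻²] = kg·s⁻³
  B. [s⁻¹] · [kg·s⁻¹] = kg·s⁻²  ← same
  C. [s⁻¹] / [s] = s⁻²
  D. [s⁻¹] · [kg·m⁻¹·s⁻¹] = kg·m⁻¹·s⁻²
  E. [kg·m²·s⁻¹] / [m²] = kg·s⁻¹
Only B. matches kg·s⁻².

B.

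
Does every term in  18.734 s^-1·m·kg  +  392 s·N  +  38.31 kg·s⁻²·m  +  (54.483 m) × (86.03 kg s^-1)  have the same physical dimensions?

No

Expand each in SI base units:
  18.734 s^-1·m·kg:  kg·m·s⁻¹
  392 s·N:  N·s = kg·m·s⁻²·s = kg·m·s⁻¹
  38.31 kg·s⁻²·m:  kg·m·s⁻²
  (54.483 m) × (86.03 kg s^-1):  [m] · [kg·s⁻¹] = kg·m·s⁻¹
The terms do not share a single dimension (kg·m·s⁻² vs kg·m·s⁻¹).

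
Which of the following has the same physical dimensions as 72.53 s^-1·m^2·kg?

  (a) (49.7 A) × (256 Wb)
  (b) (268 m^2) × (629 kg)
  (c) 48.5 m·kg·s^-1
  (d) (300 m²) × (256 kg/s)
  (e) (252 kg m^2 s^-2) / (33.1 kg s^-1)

(d)

Reference: kg·m²·s⁻¹.
Each option:
  (a) [A] · [kg·m²·s⁻²·A⁻¹] = kg·m²·s⁻²
  (b) [m²] · [kg] = kg·m²
  (c) kg·m·s⁻¹
  (d) [m²] · [kg·s⁻¹] = kg·m²·s⁻¹  ← same
  (e) [kg·m²·s⁻²] / [kg·s⁻¹] = m²·s⁻¹
Only (d) matches kg·m²·s⁻¹.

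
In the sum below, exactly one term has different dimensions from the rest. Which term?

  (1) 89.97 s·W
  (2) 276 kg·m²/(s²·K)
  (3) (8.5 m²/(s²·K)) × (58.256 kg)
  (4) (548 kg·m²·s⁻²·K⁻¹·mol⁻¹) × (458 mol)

Expand each in SI base units:
  (1) W·s = J·s⁻¹·s = kg·m²·s⁻²
  (2) kg·m²·s⁻²·K⁻¹
  (3) [m²·s⁻²·K⁻¹] · [kg] = kg·m²·s⁻²·K⁻¹
  (4) [kg·m²·s⁻²·K⁻¹·mol⁻¹] · [mol] = kg·m²·s⁻²·K⁻¹
All reduce to kg·m²·s⁻²·K⁻¹ except (1), which is kg·m²·s⁻².

(1)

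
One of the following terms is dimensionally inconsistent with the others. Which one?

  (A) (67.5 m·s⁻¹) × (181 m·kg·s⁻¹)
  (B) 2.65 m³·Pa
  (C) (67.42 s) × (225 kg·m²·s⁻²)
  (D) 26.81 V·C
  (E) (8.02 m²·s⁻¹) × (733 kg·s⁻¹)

(C)

Expand each in SI base units:
  (A) [m·s⁻¹] · [kg·m·s⁻¹] = kg·m²·s⁻²
  (B) Pa·m³ = N·m⁻²·m³ = kg·m²·s⁻²
  (C) [s] · [kg·m²·s⁻²] = kg·m²·s⁻¹
  (D) C·V = s·A·J·C⁻¹ = kg·m²·s⁻²
  (E) [m²·s⁻¹] · [kg·s⁻¹] = kg·m²·s⁻²
All reduce to kg·m²·s⁻² except (C), which is kg·m²·s⁻¹.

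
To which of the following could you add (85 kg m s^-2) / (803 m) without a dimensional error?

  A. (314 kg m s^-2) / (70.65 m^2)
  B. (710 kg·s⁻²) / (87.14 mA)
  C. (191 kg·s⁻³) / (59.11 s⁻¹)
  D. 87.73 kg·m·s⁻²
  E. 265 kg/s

Reference: [kg·m·s⁻²] / [m] = kg·s⁻².
Each option:
  A. [kg·m·s⁻²] / [m²] = kg·m⁻¹·s⁻²
  B. [kg·s⁻²] / [A] = kg·s⁻²·A⁻¹
  C. [kg·s⁻³] / [s⁻¹] = kg·s⁻²  ← same
  D. kg·m·s⁻²
  E. kg·s⁻¹
Only C. matches kg·s⁻².

C.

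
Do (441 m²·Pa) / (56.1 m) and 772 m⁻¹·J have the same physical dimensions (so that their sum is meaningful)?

Work out the base dimensions of each:
  (441 m²·Pa) / (56.1 m):  [kg·m·s⁻²] / [m] = kg·s⁻²
  772 m⁻¹·J:  J·m⁻¹ = N·m·m⁻¹ = kg·m·s⁻²
kg·s⁻² ≠ kg·m·s⁻², so they cannot be added.

No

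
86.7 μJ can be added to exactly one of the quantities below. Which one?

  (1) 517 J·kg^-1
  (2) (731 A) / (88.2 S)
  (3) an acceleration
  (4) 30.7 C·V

Reference: J = N·m = kg·m²·s⁻².
Each option:
  (1) J·kg⁻¹ = N·m·kg⁻¹ = m²·s⁻²
  (2) [A] / [kg⁻¹·m⁻²·s³·A²] = kg·m²·s⁻³·A⁻¹
  (3) [acceleration] = m·s⁻²
  (4) C·V = s·A·J·C⁻¹ = kg·m²·s⁻²  ← same
Only (4) matches kg·m²·s⁻².

(4)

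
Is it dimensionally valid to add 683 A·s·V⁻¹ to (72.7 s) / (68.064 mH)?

No

In SI base units:
  683 A·s·V⁻¹:  A·s·V⁻¹ = A·s·(J·C⁻¹)⁻¹ = kg⁻¹·m⁻²·s⁴·A²
  (72.7 s) / (68.064 mH):  [s] / [kg·m²·s⁻²·A⁻²] = kg⁻¹·m⁻²·s³·A²
kg⁻¹·m⁻²·s⁴·A² ≠ kg⁻¹·m⁻²·s³·A², so they cannot be added.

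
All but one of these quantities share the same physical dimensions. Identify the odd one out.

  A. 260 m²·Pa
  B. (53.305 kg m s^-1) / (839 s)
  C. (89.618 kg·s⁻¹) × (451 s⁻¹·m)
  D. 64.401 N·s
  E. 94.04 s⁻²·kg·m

D.

Work out the base dimensions of each:
  A. Pa·m² = N·m⁻²·m² = kg·m·s⁻²
  B. [kg·m·s⁻¹] / [s] = kg·m·s⁻²
  C. [kg·s⁻¹] · [m·s⁻¹] = kg·m·s⁻²
  D. N·s = kg·m·s⁻²·s = kg·m·s⁻¹
  E. kg·m·s⁻²
All reduce to kg·m·s⁻² except D., which is kg·m·s⁻¹.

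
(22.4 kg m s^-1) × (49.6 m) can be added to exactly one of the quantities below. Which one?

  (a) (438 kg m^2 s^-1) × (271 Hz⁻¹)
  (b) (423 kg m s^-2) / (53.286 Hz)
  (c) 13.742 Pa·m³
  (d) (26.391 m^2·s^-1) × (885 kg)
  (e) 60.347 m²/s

Reference: [kg·m·s⁻¹] · [m] = kg·m²·s⁻¹.
Each option:
  (a) [kg·m²·s⁻¹] · [s] = kg·m²
  (b) [kg·m·s⁻²] / [s⁻¹] = kg·m·s⁻¹
  (c) Pa·m³ = N·m⁻²·m³ = kg·m²·s⁻²
  (d) [m²·s⁻¹] · [kg] = kg·m²·s⁻¹  ← same
  (e) m²·s⁻¹
Only (d) matches kg·m²·s⁻¹.

(d)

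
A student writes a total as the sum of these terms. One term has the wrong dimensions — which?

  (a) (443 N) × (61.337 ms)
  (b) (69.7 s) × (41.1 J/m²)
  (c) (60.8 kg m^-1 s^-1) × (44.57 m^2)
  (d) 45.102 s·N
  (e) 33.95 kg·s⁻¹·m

(b)

Dimensions:
  (a) [kg·m·s⁻²] · [s] = kg·m·s⁻¹
  (b) [s] · [kg·s⁻²] = kg·s⁻¹
  (c) [kg·m⁻¹·s⁻¹] · [m²] = kg·m·s⁻¹
  (d) N·s = kg·m·s⁻²·s = kg·m·s⁻¹
  (e) kg·m·s⁻¹
All reduce to kg·m·s⁻¹ except (b), which is kg·s⁻¹.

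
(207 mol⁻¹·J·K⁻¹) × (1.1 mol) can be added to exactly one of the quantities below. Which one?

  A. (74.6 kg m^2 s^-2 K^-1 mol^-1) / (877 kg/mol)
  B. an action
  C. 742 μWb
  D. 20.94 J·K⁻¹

D.

Reference: [kg·m²·s⁻²·K⁻¹·mol⁻¹] · [mol] = kg·m²·s⁻²·K⁻¹.
Each option:
  A. [kg·m²·s⁻²·K⁻¹·mol⁻¹] / [kg·mol⁻¹] = m²·s⁻²·K⁻¹
  B. [action] = kg·m²·s⁻¹
  C. Wb = V·s = kg·m²·s⁻²·A⁻¹
  D. J·K⁻¹ = N·m·K⁻¹ = kg·m²·s⁻²·K⁻¹  ← same
Only D. matches kg·m²·s⁻²·K⁻¹.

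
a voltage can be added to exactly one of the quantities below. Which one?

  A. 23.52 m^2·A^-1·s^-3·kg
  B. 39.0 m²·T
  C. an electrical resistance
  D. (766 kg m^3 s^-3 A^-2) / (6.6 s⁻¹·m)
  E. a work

A.

Reference: [voltage] = kg·m²·s⁻³·A⁻¹.
Each option:
  A. kg·m²·s⁻³·A⁻¹  ← same
  B. T·m² = Wb·m⁻²·m² = kg·m²·s⁻²·A⁻¹
  C. [electrical resistance] = kg·m²·s⁻³·A⁻²
  D. [kg·m³·s⁻³·A⁻²] / [m·s⁻¹] = kg·m²·s⁻²·A⁻²
  E. [work] = kg·m²·s⁻²
Only A. matches kg·m²·s⁻³·A⁻¹.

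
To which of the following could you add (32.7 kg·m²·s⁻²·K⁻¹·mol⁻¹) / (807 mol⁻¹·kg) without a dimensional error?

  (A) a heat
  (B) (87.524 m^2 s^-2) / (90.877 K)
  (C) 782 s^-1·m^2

Reference: [kg·m²·s⁻²·K⁻¹·mol⁻¹] / [kg·mol⁻¹] = m²·s⁻²·K⁻¹.
Each option:
  (A) [heat] = kg·m²·s⁻²
  (B) [m²·s⁻²] / [K] = m²·s⁻²·K⁻¹  ← same
  (C) m²·s⁻¹
Only (B) matches m²·s⁻²·K⁻¹.

(B)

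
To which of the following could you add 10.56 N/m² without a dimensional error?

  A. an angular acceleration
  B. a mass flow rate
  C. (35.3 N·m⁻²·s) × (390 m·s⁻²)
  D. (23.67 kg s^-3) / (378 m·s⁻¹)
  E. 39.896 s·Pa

Reference: N·m⁻² = kg·m·s⁻²·m⁻² = kg·m⁻¹·s⁻².
Each option:
  A. [angular acceleration] = s⁻²
  B. [mass flow rate] = kg·s⁻¹
  C. [kg·m⁻¹·s⁻¹] · [m·s⁻²] = kg·s⁻³
  D. [kg·s⁻³] / [m·s⁻¹] = kg·m⁻¹·s⁻²  ← same
  E. Pa·s = N·m⁻²·s = kg·m⁻¹·s⁻¹
Only D. matches kg·m⁻¹·s⁻².

D.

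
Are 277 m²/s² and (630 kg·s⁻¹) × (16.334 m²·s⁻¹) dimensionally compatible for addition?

No

Dimensions:
  277 m²/s²:  m²·s⁻²
  (630 kg·s⁻¹) × (16.334 m²·s⁻¹):  [kg·s⁻¹] · [m²·s⁻¹] = kg·m²·s⁻²
m²·s⁻² ≠ kg·m²·s⁻², so they cannot be added.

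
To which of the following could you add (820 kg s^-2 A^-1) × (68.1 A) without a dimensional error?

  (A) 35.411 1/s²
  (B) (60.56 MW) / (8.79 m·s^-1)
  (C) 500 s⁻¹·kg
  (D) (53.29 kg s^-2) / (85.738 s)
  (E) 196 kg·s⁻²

(E)

Reference: [kg·s⁻²·A⁻¹] · [A] = kg·s⁻².
Each option:
  (A) s⁻²
  (B) [kg·m²·s⁻³] / [m·s⁻¹] = kg·m·s⁻²
  (C) kg·s⁻¹
  (D) [kg·s⁻²] / [s] = kg·s⁻³
  (E) kg·s⁻²  ← same
Only (E) matches kg·s⁻².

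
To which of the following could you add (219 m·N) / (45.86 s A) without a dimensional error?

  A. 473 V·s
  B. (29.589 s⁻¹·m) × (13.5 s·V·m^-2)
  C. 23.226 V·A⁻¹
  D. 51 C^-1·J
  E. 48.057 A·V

D.

Reference: [kg·m²·s⁻²] / [s·A] = kg·m²·s⁻³·A⁻¹.
Each option:
  A. V·s = J·C⁻¹·s = kg·m²·s⁻²·A⁻¹
  B. [m·s⁻¹] · [kg·s⁻²·A⁻¹] = kg·m·s⁻³·A⁻¹
  C. V·A⁻¹ = J·C⁻¹·A⁻¹ = kg·m²·s⁻³·A⁻²
  D. J·C⁻¹ = N·m·(s·A)⁻¹ = kg·m²·s⁻³·A⁻¹  ← same
  E. V·A = J·C⁻¹·A = kg·m²·s⁻³
Only D. matches kg·m²·s⁻³·A⁻¹.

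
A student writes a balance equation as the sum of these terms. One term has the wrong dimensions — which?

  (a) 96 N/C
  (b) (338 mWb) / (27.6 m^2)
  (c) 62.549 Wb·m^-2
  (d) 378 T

(a)

Reduce each to base SI dimensions:
  (a) N·C⁻¹ = kg·m·s⁻²·(s·A)⁻¹ = kg·m·s⁻³·A⁻¹
  (b) [kg·m²·s⁻²·A⁻¹] / [m²] = kg·s⁻²·A⁻¹
  (c) Wb·m⁻² = V·s·m⁻² = kg·s⁻²·A⁻¹
  (d) T = Wb·m⁻² = kg·s⁻²·A⁻¹
All reduce to kg·s⁻²·A⁻¹ except (a), which is kg·m·s⁻³·A⁻¹.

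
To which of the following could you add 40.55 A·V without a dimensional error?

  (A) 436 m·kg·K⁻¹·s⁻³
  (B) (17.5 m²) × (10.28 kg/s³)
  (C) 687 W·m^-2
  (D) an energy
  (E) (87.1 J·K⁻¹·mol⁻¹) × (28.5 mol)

Reference: V·A = J·C⁻¹·A = kg·m²·s⁻³.
Each option:
  (A) kg·m·s⁻³·K⁻¹
  (B) [m²] · [kg·s⁻³] = kg·m²·s⁻³  ← same
  (C) W·m⁻² = J·s⁻¹·m⁻² = kg·s⁻³
  (D) [energy] = kg·m²·s⁻²
  (E) [kg·m²·s⁻²·K⁻¹·mol⁻¹] · [mol] = kg·m²·s⁻²·K⁻¹
Only (B) matches kg·m²·s⁻³.

(B)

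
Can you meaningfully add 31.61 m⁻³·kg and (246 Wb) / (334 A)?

Expand each in SI base units:
  31.61 m⁻³·kg:  kg·m⁻³
  (246 Wb) / (334 A):  [kg·m²·s⁻²·A⁻¹] / [A] = kg·m²·s⁻²·A⁻²
kg·m⁻³ ≠ kg·m²·s⁻²·A⁻², so they cannot be added.

No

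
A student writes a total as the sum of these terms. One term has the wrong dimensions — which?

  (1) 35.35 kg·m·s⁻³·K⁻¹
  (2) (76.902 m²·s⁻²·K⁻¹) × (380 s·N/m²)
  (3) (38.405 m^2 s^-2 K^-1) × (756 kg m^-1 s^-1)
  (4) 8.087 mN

(4)

Dimensions:
  (1) kg·m·s⁻³·K⁻¹
  (2) [m²·s⁻²·K⁻¹] · [kg·m⁻¹·s⁻¹] = kg·m·s⁻³·K⁻¹
  (3) [m²·s⁻²·K⁻¹] · [kg·m⁻¹·s⁻¹] = kg·m·s⁻³·K⁻¹
  (4) N = kg·m·s⁻²
All reduce to kg·m·s⁻³·K⁻¹ except (4), which is kg·m·s⁻².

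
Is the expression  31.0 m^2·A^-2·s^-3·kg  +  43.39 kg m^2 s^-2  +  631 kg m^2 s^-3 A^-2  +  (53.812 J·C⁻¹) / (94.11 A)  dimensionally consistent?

No

Dimensions:
  31.0 m^2·A^-2·s^-3·kg:  kg·m²·s⁻³·A⁻²
  43.39 kg m^2 s^-2:  kg·m²·s⁻²
  631 kg m^2 s^-3 A^-2:  kg·m²·s⁻³·A⁻²
  (53.812 J·C⁻¹) / (94.11 A):  [kg·m²·s⁻³·A⁻¹] / [A] = kg·m²·s⁻³·A⁻²
The terms do not share a single dimension (kg·m²·s⁻² vs kg·m²·s⁻³·A⁻²).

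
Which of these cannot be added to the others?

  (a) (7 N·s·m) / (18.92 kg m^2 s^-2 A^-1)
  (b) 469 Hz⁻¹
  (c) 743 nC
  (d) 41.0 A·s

Work out the base dimensions of each:
  (a) [kg·m²·s⁻¹] / [kg·m²·s⁻²·A⁻¹] = s·A
  (b) Hz⁻¹ = (s⁻¹)⁻¹ = s
  (c) C = s·A
  (d) A·s = s·A
All reduce to s·A except (b), which is s.

(b)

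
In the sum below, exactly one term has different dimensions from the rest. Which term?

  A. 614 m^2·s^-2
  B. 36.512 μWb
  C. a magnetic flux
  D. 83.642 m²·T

In SI base units:
  A. m²·s⁻²
  B. Wb = V·s = kg·m²·s⁻²·A⁻¹
  C. [magnetic flux] = kg·m²·s⁻²·A⁻¹
  D. T·m² = Wb·m⁻²·m² = kg·m²·s⁻²·A⁻¹
All reduce to kg·m²·s⁻²·A⁻¹ except A., which is m²·s⁻².

A.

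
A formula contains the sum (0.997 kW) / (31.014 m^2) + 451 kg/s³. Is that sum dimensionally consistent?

Reduce each to base SI dimensions:
  (0.997 kW) / (31.014 m^2):  [kg·m²·s⁻³] / [m²] = kg·s⁻³
  451 kg/s³:  kg·s⁻³
Both are kg·s⁻³, so they have the same dimensions and can be added.

Yes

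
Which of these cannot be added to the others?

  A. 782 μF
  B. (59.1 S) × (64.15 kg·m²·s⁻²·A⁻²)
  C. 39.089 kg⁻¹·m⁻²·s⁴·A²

B.

Work out the base dimensions of each:
  A. F = C·V⁻¹ = kg⁻¹·m⁻²·s⁴·A²
  B. [kg⁻¹·m⁻²·s³·A²] · [kg·m²·s⁻²·A⁻²] = s
  C. kg⁻¹·m⁻²·s⁴·A²
All reduce to kg⁻¹·m⁻²·s⁴·A² except B., which is s.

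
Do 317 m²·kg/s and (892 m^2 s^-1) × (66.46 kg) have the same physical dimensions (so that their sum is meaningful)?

Dimensions:
  317 m²·kg/s:  kg·m²·s⁻¹
  (892 m^2 s^-1) × (66.46 kg):  [m²·s⁻¹] · [kg] = kg·m²·s⁻¹
Both are kg·m²·s⁻¹, so they have the same dimensions and can be added.

Yes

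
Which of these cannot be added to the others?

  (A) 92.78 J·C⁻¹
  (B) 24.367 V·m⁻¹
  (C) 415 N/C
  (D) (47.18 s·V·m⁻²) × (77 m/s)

(A)

Work out the base dimensions of each:
  (A) J·C⁻¹ = N·m·(s·A)⁻¹ = kg·m²·s⁻³·A⁻¹
  (B) V·m⁻¹ = J·C⁻¹·m⁻¹ = kg·m·s⁻³·A⁻¹
  (C) N·C⁻¹ = kg·m·s⁻²·(s·A)⁻¹ = kg·m·s⁻³·A⁻¹
  (D) [kg·s⁻²·A⁻¹] · [m·s⁻¹] = kg·m·s⁻³·A⁻¹
All reduce to kg·m·s⁻³·A⁻¹ except (A), which is kg·m²·s⁻³·A⁻¹.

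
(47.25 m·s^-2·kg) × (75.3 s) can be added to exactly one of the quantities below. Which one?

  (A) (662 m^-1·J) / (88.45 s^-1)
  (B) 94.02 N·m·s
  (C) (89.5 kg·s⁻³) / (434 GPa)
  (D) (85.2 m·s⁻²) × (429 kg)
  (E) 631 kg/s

Reference: [kg·m·s⁻²] · [s] = kg·m·s⁻¹.
Each option:
  (A) [kg·m·s⁻²] / [s⁻¹] = kg·m·s⁻¹  ← same
  (B) N·m·s = kg·m·s⁻²·m·s = kg·m²·s⁻¹
  (C) [kg·s⁻³] / [kg·m⁻¹·s⁻²] = m·s⁻¹
  (D) [m·s⁻²] · [kg] = kg·m·s⁻²
  (E) kg·s⁻¹
Only (A) matches kg·m·s⁻¹.

(A)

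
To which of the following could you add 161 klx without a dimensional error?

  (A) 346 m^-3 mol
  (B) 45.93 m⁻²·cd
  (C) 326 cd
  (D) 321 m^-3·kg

(B)

Reference: lx = lm·m⁻² = m⁻²·cd.
Each option:
  (A) m⁻³·mol
  (B) m⁻²·cd  ← same
  (C) cd
  (D) kg·m⁻³
Only (B) matches m⁻²·cd.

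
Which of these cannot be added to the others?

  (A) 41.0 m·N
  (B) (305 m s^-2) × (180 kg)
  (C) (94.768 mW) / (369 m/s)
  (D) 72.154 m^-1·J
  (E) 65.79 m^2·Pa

(A)

In SI base units:
  (A) N·m = kg·m·s⁻²·m = kg·m²·s⁻²
  (B) [m·s⁻²] · [kg] = kg·m·s⁻²
  (C) [kg·m²·s⁻³] / [m·s⁻¹] = kg·m·s⁻²
  (D) J·m⁻¹ = N·m·m⁻¹ = kg·m·s⁻²
  (E) Pa·m² = N·m⁻²·m² = kg·m·s⁻²
All reduce to kg·m·s⁻² except (A), which is kg·m²·s⁻².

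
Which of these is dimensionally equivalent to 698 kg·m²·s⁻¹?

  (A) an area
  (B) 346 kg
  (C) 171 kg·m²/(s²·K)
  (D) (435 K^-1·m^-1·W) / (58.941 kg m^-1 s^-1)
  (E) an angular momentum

Reference: kg·m²·s⁻¹.
Each option:
  (A) [area] = m²
  (B) kg
  (C) kg·m²·s⁻²·K⁻¹
  (D) [kg·m·s⁻³·K⁻¹] / [kg·m⁻¹·s⁻¹] = m²·s⁻²·K⁻¹
  (E) [angular momentum] = kg·m²·s⁻¹  ← same
Only (E) matches kg·m²·s⁻¹.

(E)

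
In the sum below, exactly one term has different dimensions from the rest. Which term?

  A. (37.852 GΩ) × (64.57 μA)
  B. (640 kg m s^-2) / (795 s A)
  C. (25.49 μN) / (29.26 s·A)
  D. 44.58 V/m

A.

In SI base units:
  A. [kg·m²·s⁻³·A⁻²] · [A] = kg·m²·s⁻³·A⁻¹
  B. [kg·m·s⁻²] / [s·A] = kg·m·s⁻³·A⁻¹
  C. [kg·m·s⁻²] / [s·A] = kg·m·s⁻³·A⁻¹
  D. V·m⁻¹ = J·C⁻¹·m⁻¹ = kg·m·s⁻³·A⁻¹
All reduce to kg·m·s⁻³·A⁻¹ except A., which is kg·m²·s⁻³·A⁻¹.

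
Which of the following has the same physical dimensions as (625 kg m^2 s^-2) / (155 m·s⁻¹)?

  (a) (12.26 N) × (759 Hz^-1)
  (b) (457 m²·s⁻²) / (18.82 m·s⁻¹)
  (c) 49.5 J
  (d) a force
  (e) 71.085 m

(a)

Reference: [kg·m²·s⁻²] / [m·s⁻¹] = kg·m·s⁻¹.
Each option:
  (a) [kg·m·s⁻²] · [s] = kg·m·s⁻¹  ← same
  (b) [m²·s⁻²] / [m·s⁻¹] = m·s⁻¹
  (c) J = N·m = kg·m²·s⁻²
  (d) [force] = kg·m·s⁻²
  (e) m
Only (a) matches kg·m·s⁻¹.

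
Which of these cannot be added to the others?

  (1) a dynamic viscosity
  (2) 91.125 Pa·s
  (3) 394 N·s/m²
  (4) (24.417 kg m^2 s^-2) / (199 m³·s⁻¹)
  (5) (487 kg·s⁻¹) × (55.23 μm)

In SI base units:
  (1) [dynamic viscosity] = kg·m⁻¹·s⁻¹
  (2) Pa·s = N·m⁻²·s = kg·m⁻¹·s⁻¹
  (3) N·s·m⁻² = kg·m·s⁻²·s·m⁻² = kg·m⁻¹·s⁻¹
  (4) [kg·m²·s⁻²] / [m³·s⁻¹] = kg·m⁻¹·s⁻¹
  (5) [kg·s⁻¹] · [m] = kg·m·s⁻¹
All reduce to kg·m⁻¹·s⁻¹ except (5), which is kg·m·s⁻¹.

(5)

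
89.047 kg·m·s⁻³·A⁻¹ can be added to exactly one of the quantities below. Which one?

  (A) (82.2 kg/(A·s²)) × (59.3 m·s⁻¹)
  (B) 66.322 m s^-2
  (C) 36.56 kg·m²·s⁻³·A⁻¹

Reference: kg·m·s⁻³·A⁻¹.
Each option:
  (A) [kg·s⁻²·A⁻¹] · [m·s⁻¹] = kg·m·s⁻³·A⁻¹  ← same
  (B) m·s⁻²
  (C) kg·m²·s⁻³·A⁻¹
Only (A) matches kg·m·s⁻³·A⁻¹.

(A)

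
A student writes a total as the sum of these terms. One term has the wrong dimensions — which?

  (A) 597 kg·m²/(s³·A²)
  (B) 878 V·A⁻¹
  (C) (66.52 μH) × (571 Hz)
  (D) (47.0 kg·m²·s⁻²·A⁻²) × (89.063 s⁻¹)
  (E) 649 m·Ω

(E)

Reduce each to base SI dimensions:
  (A) kg·m²·s⁻³·A⁻²
  (B) V·A⁻¹ = J·C⁻¹·A⁻¹ = kg·m²·s⁻³·A⁻²
  (C) [kg·m²·s⁻²·A⁻²] · [s⁻¹] = kg·m²·s⁻³·A⁻²
  (D) [kg·m²·s⁻²·A⁻²] · [s⁻¹] = kg·m²·s⁻³·A⁻²
  (E) Ω·m = V·A⁻¹·m = kg·m³·s⁻³·A⁻²
All reduce to kg·m²·s⁻³·A⁻² except (E), which is kg·m³·s⁻³·A⁻².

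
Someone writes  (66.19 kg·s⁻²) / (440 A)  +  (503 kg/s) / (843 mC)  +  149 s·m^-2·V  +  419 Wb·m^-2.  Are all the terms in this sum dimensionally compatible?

Work out the base dimensions of each:
  (66.19 kg·s⁻²) / (440 A):  [kg·s⁻²] / [A] = kg·s⁻²·A⁻¹
  (503 kg/s) / (843 mC):  [kg·s⁻¹] / [s·A] = kg·s⁻²·A⁻¹
  149 s·m^-2·V:  V·s·m⁻² = J·C⁻¹·s·m⁻² = kg·s⁻²·A⁻¹
  419 Wb·m^-2:  Wb·m⁻² = V·s·m⁻² = kg·s⁻²·A⁻¹
Every term reduces to kg·s⁻²·A⁻¹.

Yes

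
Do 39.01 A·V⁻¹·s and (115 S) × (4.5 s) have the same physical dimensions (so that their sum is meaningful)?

In SI base units:
  39.01 A·V⁻¹·s:  A·s·V⁻¹ = A·s·(J·C⁻¹)⁻¹ = kg⁻¹·m⁻²·s⁴·A²
  (115 S) × (4.5 s):  [kg⁻¹·m⁻²·s³·A²] · [s] = kg⁻¹·m⁻²·s⁴·A²
Both are kg⁻¹·m⁻²·s⁴·A², so they have the same dimensions and can be added.

Yes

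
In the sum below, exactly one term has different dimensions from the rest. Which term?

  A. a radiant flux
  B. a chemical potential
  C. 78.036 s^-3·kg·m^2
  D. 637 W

B.

Reduce each to base SI dimensions:
  A. [radiant flux] = kg·m²·s⁻³
  B. [chemical potential] = kg·m²·s⁻²·mol⁻¹
  C. kg·m²·s⁻³
  D. W = J·s⁻¹ = kg·m²·s⁻³
All reduce to kg·m²·s⁻³ except B., which is kg·m²·s⁻²·mol⁻¹.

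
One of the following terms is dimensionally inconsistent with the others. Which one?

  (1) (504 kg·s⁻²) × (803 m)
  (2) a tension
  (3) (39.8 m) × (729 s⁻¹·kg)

(3)

Reduce each to base SI dimensions:
  (1) [kg·s⁻²] · [m] = kg·m·s⁻²
  (2) [tension] = kg·m·s⁻²
  (3) [m] · [kg·s⁻¹] = kg·m·s⁻¹
All reduce to kg·m·s⁻² except (3), which is kg·m·s⁻¹.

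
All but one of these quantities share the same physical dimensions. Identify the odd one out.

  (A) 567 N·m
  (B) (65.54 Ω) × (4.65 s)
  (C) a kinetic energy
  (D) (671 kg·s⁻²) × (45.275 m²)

(B)

Dimensions:
  (A) N·m = kg·m·s⁻²·m = kg·m²·s⁻²
  (B) [kg·m²·s⁻³·A⁻²] · [s] = kg·m²·s⁻²·A⁻²
  (C) [kinetic energy] = kg·m²·s⁻²
  (D) [kg·s⁻²] · [m²] = kg·m²·s⁻²
All reduce to kg·m²·s⁻² except (B), which is kg·m²·s⁻²·A⁻².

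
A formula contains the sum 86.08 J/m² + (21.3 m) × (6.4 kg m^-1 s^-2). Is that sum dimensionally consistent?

Yes

In SI base units:
  86.08 J/m²:  J·m⁻² = N·m·m⁻² = kg·s⁻²
  (21.3 m) × (6.4 kg m^-1 s^-2):  [m] · [kg·m⁻¹·s⁻²] = kg·s⁻²
Both are kg·s⁻², so they have the same dimensions and can be added.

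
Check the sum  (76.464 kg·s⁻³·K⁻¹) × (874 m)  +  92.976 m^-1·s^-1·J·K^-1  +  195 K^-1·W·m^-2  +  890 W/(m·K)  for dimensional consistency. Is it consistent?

Reduce each to base SI dimensions:
  (76.464 kg·s⁻³·K⁻¹) × (874 m):  [kg·s⁻³·K⁻¹] · [m] = kg·m·s⁻³·K⁻¹
  92.976 m^-1·s^-1·J·K^-1:  J·s⁻¹·m⁻¹·K⁻¹ = N·m·s⁻¹·m⁻¹·K⁻¹ = kg·m·s⁻³·K⁻¹
  195 K^-1·W·m^-2:  W·m⁻²·K⁻¹ = J·s⁻¹·m⁻²·K⁻¹ = kg·s⁻³·K⁻¹
  890 W/(m·K):  W·m⁻¹·K⁻¹ = J·s⁻¹·m⁻¹·K⁻¹ = kg·m·s⁻³·K⁻¹
The terms do not share a single dimension (kg·m·s⁻³·K⁻¹ vs kg·s⁻³·K⁻¹).

No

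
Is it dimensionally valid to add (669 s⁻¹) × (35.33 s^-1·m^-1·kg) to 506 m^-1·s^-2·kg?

Work out the base dimensions of each:
  (669 s⁻¹) × (35.33 s^-1·m^-1·kg):  [s⁻¹] · [kg·m⁻¹·s⁻¹] = kg·m⁻¹·s⁻²
  506 m^-1·s^-2·kg:  kg·m⁻¹·s⁻²
Both are kg·m⁻¹·s⁻², so they have the same dimensions and can be added.

Yes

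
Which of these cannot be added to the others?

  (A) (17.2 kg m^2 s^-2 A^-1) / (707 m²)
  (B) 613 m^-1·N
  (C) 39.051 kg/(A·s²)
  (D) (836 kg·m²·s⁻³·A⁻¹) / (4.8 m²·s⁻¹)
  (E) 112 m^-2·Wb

Dimensions:
  (A) [kg·m²·s⁻²·A⁻¹] / [m²] = kg·s⁻²·A⁻¹
  (B) N·m⁻¹ = kg·m·s⁻²·m⁻¹ = kg·s⁻²
  (C) kg·s⁻²·A⁻¹
  (D) [kg·m²·s⁻³·A⁻¹] / [m²·s⁻¹] = kg·s⁻²·A⁻¹
  (E) Wb·m⁻² = V·s·m⁻² = kg·s⁻²·A⁻¹
All reduce to kg·s⁻²·A⁻¹ except (B), which is kg·s⁻².

(B)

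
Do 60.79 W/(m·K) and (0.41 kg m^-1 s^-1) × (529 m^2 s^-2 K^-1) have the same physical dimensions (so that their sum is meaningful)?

Yes

Expand each in SI base units:
  60.79 W/(m·K):  W·m⁻¹·K⁻¹ = J·s⁻¹·m⁻¹·K⁻¹ = kg·m·s⁻³·K⁻¹
  (0.41 kg m^-1 s^-1) × (529 m^2 s^-2 K^-1):  [kg·m⁻¹·s⁻¹] · [m²·s⁻²·K⁻¹] = kg·m·s⁻³·K⁻¹
Both are kg·m·s⁻³·K⁻¹, so they have the same dimensions and can be added.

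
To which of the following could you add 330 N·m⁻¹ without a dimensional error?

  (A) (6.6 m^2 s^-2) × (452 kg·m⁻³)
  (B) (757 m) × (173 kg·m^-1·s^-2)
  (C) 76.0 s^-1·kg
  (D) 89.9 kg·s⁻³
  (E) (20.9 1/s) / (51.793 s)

Reference: N·m⁻¹ = kg·m·s⁻²·m⁻¹ = kg·s⁻².
Each option:
  (A) [m²·s⁻²] · [kg·m⁻³] = kg·m⁻¹·s⁻²
  (B) [m] · [kg·m⁻¹·s⁻²] = kg·s⁻²  ← same
  (C) kg·s⁻¹
  (D) kg·s⁻³
  (E) [s⁻¹] / [s] = s⁻²
Only (B) matches kg·s⁻².

(B)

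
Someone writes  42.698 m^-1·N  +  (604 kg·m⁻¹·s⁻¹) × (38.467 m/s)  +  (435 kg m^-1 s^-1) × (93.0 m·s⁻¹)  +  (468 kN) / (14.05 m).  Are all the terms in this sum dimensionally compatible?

Dimensions:
  42.698 m^-1·N:  N·m⁻¹ = kg·m·s⁻²·m⁻¹ = kg·s⁻²
  (604 kg·m⁻¹·s⁻¹) × (38.467 m/s):  [kg·m⁻¹·s⁻¹] · [m·s⁻¹] = kg·s⁻²
  (435 kg m^-1 s^-1) × (93.0 m·s⁻¹):  [kg·m⁻¹·s⁻¹] · [m·s⁻¹] = kg·s⁻²
  (468 kN) / (14.05 m):  [kg·m·s⁻²] / [m] = kg·s⁻²
Every term reduces to kg·s⁻².

Yes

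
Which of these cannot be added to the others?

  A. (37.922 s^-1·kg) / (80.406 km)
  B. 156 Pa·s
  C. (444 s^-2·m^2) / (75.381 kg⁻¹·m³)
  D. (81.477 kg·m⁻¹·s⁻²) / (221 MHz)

Reduce each to base SI dimensions:
  A. [kg·s⁻¹] / [m] = kg·m⁻¹·s⁻¹
  B. Pa·s = N·m⁻²·s = kg·m⁻¹·s⁻¹
  C. [m²·s⁻²] / [kg⁻¹·m³] = kg·m⁻¹·s⁻²
  D. [kg·m⁻¹·s⁻²] / [s⁻¹] = kg·m⁻¹·s⁻¹
All reduce to kg·m⁻¹·s⁻¹ except C., which is kg·m⁻¹·s⁻².

C.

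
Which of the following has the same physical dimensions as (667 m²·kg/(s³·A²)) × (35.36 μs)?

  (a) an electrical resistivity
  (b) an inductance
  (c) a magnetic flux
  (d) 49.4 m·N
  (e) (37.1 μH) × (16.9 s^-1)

Reference: [kg·m²·s⁻³·A⁻²] · [s] = kg·m²·s⁻²·A⁻².
Each option:
  (a) [electrical resistivity] = kg·m³·s⁻³·A⁻²
  (b) [inductance] = kg·m²·s⁻²·A⁻²  ← same
  (c) [magnetic flux] = kg·m²·s⁻²·A⁻¹
  (d) N·m = kg·m·s⁻²·m = kg·m²·s⁻²
  (e) [kg·m²·s⁻²·A⁻²] · [s⁻¹] = kg·m²·s⁻³·A⁻²
Only (b) matches kg·m²·s⁻²·A⁻².

(b)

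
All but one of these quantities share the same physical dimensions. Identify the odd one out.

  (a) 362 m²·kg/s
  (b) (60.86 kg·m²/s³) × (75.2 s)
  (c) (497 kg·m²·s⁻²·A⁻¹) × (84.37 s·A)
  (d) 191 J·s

(b)

In SI base units:
  (a) kg·m²·s⁻¹
  (b) [kg·m²·s⁻³] · [s] = kg·m²·s⁻²
  (c) [kg·m²·s⁻²·A⁻¹] · [s·A] = kg·m²·s⁻¹
  (d) J·s = N·m·s = kg·m²·s⁻¹
All reduce to kg·m²·s⁻¹ except (b), which is kg·m²·s⁻².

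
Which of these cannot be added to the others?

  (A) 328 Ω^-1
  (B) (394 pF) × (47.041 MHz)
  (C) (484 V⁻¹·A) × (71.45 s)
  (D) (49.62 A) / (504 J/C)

(C)

Dimensions:
  (A) Ω⁻¹ = (V·A⁻¹)⁻¹ = kg⁻¹·m⁻²·s³·A²
  (B) [kg⁻¹·m⁻²·s⁴·A²] · [s⁻¹] = kg⁻¹·m⁻²·s³·A²
  (C) [kg⁻¹·m⁻²·s³·A²] · [s] = kg⁻¹·m⁻²·s⁴·A²
  (D) [A] / [kg·m²·s⁻³·A⁻¹] = kg⁻¹·m⁻²·s³·A²
All reduce to kg⁻¹·m⁻²·s³·A² except (C), which is kg⁻¹·m⁻²·s⁴·A².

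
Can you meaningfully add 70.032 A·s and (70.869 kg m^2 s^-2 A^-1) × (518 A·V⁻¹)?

Yes

Work out the base dimensions of each:
  70.032 A·s:  A·s = s·A
  (70.869 kg m^2 s^-2 A^-1) × (518 A·V⁻¹):  [kg·m²·s⁻²·A⁻¹] · [kg⁻¹·m⁻²·s³·A²] = s·A
Both are s·A, so they have the same dimensions and can be added.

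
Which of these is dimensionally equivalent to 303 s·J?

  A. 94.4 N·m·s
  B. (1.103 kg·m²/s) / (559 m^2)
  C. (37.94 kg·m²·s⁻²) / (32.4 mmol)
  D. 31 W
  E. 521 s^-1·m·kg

Reference: J·s = N·m·s = kg·m²·s⁻¹.
Each option:
  A. N·m·s = kg·m·s⁻²·m·s = kg·m²·s⁻¹  ← same
  B. [kg·m²·s⁻¹] / [m²] = kg·s⁻¹
  C. [kg·m²·s⁻²] / [mol] = kg·m²·s⁻²·mol⁻¹
  D. W = J·s⁻¹ = kg·m²·s⁻³
  E. kg·m·s⁻¹
Only A. matches kg·m²·s⁻¹.

A.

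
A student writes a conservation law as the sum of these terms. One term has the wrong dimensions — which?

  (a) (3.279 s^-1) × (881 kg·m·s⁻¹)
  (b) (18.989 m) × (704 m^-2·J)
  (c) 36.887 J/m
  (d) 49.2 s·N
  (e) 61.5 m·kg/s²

Expand each in SI base units:
  (a) [s⁻¹] · [kg·m·s⁻¹] = kg·m·s⁻²
  (b) [m] · [kg·s⁻²] = kg·m·s⁻²
  (c) J·m⁻¹ = N·m·m⁻¹ = kg·m·s⁻²
  (d) N·s = kg·m·s⁻²·s = kg·m·s⁻¹
  (e) kg·m·s⁻²
All reduce to kg·m·s⁻² except (d), which is kg·m·s⁻¹.

(d)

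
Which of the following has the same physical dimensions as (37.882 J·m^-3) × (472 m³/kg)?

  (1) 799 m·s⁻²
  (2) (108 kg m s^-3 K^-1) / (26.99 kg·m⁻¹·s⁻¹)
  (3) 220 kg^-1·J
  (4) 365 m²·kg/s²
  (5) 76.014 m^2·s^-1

Reference: [kg·m⁻¹·s⁻²] · [kg⁻¹·m³] = m²·s⁻².
Each option:
  (1) m·s⁻²
  (2) [kg·m·s⁻³·K⁻¹] / [kg·m⁻¹·s⁻¹] = m²·s⁻²·K⁻¹
  (3) J·kg⁻¹ = N·m·kg⁻¹ = m²·s⁻²  ← same
  (4) kg·m²·s⁻²
  (5) m²·s⁻¹
Only (3) matches m²·s⁻².

(3)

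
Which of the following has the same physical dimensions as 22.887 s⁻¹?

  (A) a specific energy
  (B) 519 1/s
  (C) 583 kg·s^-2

Reference: s⁻¹.
Each option:
  (A) [specific energy] = m²·s⁻²
  (B) s⁻¹  ← same
  (C) kg·s⁻²
Only (B) matches s⁻¹.

(B)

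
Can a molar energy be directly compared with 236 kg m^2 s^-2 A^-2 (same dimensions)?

No

Expand each in SI base units:
  a molar energy:  [molar energy] = kg·m²·s⁻²·mol⁻¹
  236 kg m^2 s^-2 A^-2:  kg·m²·s⁻²·A⁻²
kg·m²·s⁻²·mol⁻¹ ≠ kg·m²·s⁻²·A⁻², so they cannot be added.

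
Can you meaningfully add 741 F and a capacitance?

Reduce each to base SI dimensions:
  741 F:  F = C·V⁻¹ = kg⁻¹·m⁻²·s⁴·A²
  a capacitance:  [capacitance] = kg⁻¹·m⁻²·s⁴·A²
Both are kg⁻¹·m⁻²·s⁴·A², so they have the same dimensions and can be added.

Yes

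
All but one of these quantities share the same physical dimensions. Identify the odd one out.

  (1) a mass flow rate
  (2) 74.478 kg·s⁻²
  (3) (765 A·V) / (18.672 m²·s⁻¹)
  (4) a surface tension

In SI base units:
  (1) [mass flow rate] = kg·s⁻¹
  (2) kg·s⁻²
  (3) [kg·m²·s⁻³] / [m²·s⁻¹] = kg·s⁻²
  (4) [surface tension] = kg·s⁻²
All reduce to kg·s⁻² except (1), which is kg·s⁻¹.

(1)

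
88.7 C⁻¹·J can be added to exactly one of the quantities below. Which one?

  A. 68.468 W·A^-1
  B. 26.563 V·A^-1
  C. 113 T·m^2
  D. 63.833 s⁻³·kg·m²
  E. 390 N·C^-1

Reference: J·C⁻¹ = N·m·(s·A)⁻¹ = kg·m²·s⁻³·A⁻¹.
Each option:
  A. W·A⁻¹ = J·s⁻¹·A⁻¹ = kg·m²·s⁻³·A⁻¹  ← same
  B. V·A⁻¹ = J·C⁻¹·A⁻¹ = kg·m²·s⁻³·A⁻²
  C. T·m² = Wb·m⁻²·m² = kg·m²·s⁻²·A⁻¹
  D. kg·m²·s⁻³
  E. N·C⁻¹ = kg·m·s⁻²·(s·A)⁻¹ = kg·m·s⁻³·A⁻¹
Only A. matches kg·m²·s⁻³·A⁻¹.

A.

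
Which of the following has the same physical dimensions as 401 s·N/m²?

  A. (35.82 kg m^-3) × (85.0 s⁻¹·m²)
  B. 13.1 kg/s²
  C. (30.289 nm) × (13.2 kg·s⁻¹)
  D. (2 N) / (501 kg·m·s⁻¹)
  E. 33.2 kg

Reference: N·s·m⁻² = kg·m·s⁻²·s·m⁻² = kg·m⁻¹·s⁻¹.
Each option:
  A. [kg·m⁻³] · [m²·s⁻¹] = kg·m⁻¹·s⁻¹  ← same
  B. kg·s⁻²
  C. [m] · [kg·s⁻¹] = kg·m·s⁻¹
  D. [kg·m·s⁻²] / [kg·m·s⁻¹] = s⁻¹
  E. kg
Only A. matches kg·m⁻¹·s⁻¹.

A.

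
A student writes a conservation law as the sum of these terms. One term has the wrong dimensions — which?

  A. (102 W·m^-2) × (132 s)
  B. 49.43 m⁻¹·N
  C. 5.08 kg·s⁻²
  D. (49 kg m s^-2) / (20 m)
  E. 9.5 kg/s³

E.

In SI base units:
  A. [kg·s⁻³] · [s] = kg·s⁻²
  B. N·m⁻¹ = kg·m·s⁻²·m⁻¹ = kg·s⁻²
  C. kg·s⁻²
  D. [kg·m·s⁻²] / [m] = kg·s⁻²
  E. kg·s⁻³
All reduce to kg·s⁻² except E., which is kg·s⁻³.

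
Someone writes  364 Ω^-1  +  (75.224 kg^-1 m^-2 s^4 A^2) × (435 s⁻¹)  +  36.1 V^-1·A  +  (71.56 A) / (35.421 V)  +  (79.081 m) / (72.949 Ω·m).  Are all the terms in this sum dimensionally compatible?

Work out the base dimensions of each:
  364 Ω^-1:  Ω⁻¹ = (V·A⁻¹)⁻¹ = kg⁻¹·m⁻²·s³·A²
  (75.224 kg^-1 m^-2 s^4 A^2) × (435 s⁻¹):  [kg⁻¹·m⁻²·s⁴·A²] · [s⁻¹] = kg⁻¹·m⁻²·s³·A²
  36.1 V^-1·A:  A·V⁻¹ = A·(J·C⁻¹)⁻¹ = kg⁻¹·m⁻²·s³·A²
  (71.56 A) / (35.421 V):  [A] / [kg·m²·s⁻³·A⁻¹] = kg⁻¹·m⁻²·s³·A²
  (79.081 m) / (72.949 Ω·m):  [m] / [kg·m³·s⁻³·A⁻²] = kg⁻¹·m⁻²·s³·A²
Every term reduces to kg⁻¹·m⁻²·s³·A².

Yes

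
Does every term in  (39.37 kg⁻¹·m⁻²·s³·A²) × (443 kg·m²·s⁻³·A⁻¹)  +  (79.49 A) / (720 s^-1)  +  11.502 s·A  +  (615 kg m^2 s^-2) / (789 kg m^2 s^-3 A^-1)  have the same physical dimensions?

Reduce each to base SI dimensions:
  (39.37 kg⁻¹·m⁻²·s³·A²) × (443 kg·m²·s⁻³·A⁻¹):  [kg⁻¹·m⁻²·s³·A²] · [kg·m²·s⁻³·A⁻¹] = A
  (79.49 A) / (720 s^-1):  [A] / [s⁻¹] = s·A
  11.502 s·A:  A·s = s·A
  (615 kg m^2 s^-2) / (789 kg m^2 s^-3 A^-1):  [kg·m²·s⁻²] / [kg·m²·s⁻³·A⁻¹] = s·A
The terms do not share a single dimension (A vs s·A).

No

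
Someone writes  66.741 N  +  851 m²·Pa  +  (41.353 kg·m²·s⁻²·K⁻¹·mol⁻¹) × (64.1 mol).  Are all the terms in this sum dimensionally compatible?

In SI base units:
  66.741 N:  N = kg·m·s⁻²
  851 m²·Pa:  Pa·m² = N·m⁻²·m² = kg·m·s⁻²
  (41.353 kg·m²·s⁻²·K⁻¹·mol⁻¹) × (64.1 mol):  [kg·m²·s⁻²·K⁻¹·mol⁻¹] · [mol] = kg·m²·s⁻²·K⁻¹
The terms do not share a single dimension (kg·m²·s⁻²·K⁻¹ vs kg·m·s⁻²).

No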